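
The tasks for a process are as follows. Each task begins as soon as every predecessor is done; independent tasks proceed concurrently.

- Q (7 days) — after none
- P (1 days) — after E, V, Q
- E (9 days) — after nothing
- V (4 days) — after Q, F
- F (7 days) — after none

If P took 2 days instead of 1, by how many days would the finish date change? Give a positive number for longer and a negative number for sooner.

Baseline: Q→V→P = 7+4+1 = 12 → 12 days.
Since P is critical, the +1 change carries straight to that chain (now 13 days).
The critical path is still Q→V→P; finish is now 13 days.
Change in finish: 13 − 12 = +1 days.

1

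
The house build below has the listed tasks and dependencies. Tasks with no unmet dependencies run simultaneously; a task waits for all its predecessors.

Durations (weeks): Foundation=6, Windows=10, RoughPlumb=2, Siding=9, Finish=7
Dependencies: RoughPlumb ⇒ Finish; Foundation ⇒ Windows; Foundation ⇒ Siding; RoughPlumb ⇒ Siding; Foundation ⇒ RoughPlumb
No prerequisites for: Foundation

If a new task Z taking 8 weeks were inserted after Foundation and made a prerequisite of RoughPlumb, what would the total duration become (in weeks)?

Originally the schedule takes 17 weeks.
With Z inserted, RoughPlumb now waits for max(Foundation, Z).
New critical path: Foundation→Z→RoughPlumb→Siding = 6+8+2+9 = 25 ⇒ 25 weeks.

25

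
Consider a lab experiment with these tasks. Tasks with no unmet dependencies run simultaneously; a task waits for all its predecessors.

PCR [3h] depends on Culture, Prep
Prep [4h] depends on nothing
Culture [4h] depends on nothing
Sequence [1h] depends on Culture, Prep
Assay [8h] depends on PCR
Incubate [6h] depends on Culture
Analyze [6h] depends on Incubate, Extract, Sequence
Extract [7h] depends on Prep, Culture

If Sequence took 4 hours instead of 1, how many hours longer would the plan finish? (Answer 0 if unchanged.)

Baseline: Prep→Extract→Analyze = 4+7+6 = 17 → 17 hours.
Sequence has 6 hours of float (longest path through it is 11).
The critical path is still Prep→Extract→Analyze; finish is now 17 hours.
Change in finish: 17 − 17 = +0 hours.

0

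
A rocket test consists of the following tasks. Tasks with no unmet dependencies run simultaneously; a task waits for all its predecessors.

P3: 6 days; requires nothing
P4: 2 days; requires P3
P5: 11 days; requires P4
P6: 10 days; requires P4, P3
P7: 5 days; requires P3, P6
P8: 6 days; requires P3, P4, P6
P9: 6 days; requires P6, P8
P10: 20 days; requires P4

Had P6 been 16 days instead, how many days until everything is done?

Critical path before the change: P3→P4→P6→P8→P9 = 6+2+10+6+6 = 30 giving 30 days.
P6 lies on that path, so at 16 days the path becomes 36 days.
That remains the longest chain; total 36 days.

36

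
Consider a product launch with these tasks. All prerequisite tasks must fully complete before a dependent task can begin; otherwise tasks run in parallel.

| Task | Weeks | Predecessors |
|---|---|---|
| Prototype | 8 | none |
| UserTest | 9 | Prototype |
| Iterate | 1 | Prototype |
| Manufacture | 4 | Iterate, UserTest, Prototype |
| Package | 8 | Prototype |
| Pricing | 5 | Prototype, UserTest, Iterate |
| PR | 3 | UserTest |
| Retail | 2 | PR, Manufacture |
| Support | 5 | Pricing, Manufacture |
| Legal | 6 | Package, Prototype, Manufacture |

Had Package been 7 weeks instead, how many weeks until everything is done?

As given, the longest chain is Prototype→UserTest→Manufacture→Legal = 8+9+4+6 = 27, so the finish is 27 weeks.
The longest path through Package is only 22 weeks, so Package has float 5.
The critical path is still Prototype→UserTest→Manufacture→Legal; finish is now 27 weeks.

27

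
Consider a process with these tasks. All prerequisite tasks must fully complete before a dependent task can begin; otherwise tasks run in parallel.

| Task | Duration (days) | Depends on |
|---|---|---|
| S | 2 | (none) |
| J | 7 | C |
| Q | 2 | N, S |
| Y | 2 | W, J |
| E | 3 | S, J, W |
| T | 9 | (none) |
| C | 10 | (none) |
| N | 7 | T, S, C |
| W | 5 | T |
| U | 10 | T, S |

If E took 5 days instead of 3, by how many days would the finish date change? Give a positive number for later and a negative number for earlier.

2

Baseline: C→J→E = 10+7+3 = 20 → 20 days.
E lies on that path, so at 5 days the path becomes 22 days.
The critical path is still C→J→E; finish is now 22 days.
Change in finish: 22 − 20 = +2 days.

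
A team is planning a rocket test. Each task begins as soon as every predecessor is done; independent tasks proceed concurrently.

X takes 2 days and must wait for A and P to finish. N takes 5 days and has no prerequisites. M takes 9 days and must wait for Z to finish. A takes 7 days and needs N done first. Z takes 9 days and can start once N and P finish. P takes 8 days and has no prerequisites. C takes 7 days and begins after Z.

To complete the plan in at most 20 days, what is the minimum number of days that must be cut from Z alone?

Current finish: 26 days; target: 20.
Z is on every critical path, so each day cut from Z cuts the finish by one (this holds down to a finish of 18).
Need 26 − 20 = 6 days off Z → Z becomes 3 days, finish becomes 20.

6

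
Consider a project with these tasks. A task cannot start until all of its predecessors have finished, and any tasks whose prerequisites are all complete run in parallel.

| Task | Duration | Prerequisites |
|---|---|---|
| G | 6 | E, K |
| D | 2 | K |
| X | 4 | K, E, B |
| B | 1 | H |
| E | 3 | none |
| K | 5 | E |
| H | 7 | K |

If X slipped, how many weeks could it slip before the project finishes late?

0

E→K→H→B→X = 3+5+7+1+4 = 20 sets the makespan at 20 weeks.
The longest chain containing X totals 20 weeks.
So X can slip 20 − 20 = 0 weeks.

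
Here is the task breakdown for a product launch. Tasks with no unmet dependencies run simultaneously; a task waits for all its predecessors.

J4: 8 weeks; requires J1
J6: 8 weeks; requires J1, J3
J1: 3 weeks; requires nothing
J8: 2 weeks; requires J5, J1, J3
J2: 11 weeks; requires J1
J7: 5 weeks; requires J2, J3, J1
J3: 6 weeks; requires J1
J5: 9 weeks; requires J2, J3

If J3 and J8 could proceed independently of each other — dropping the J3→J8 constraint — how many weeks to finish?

25

Original critical path: J1→J2→J5→J8 = 3+11+9+2 = 25 ⇒ 25 weeks.
Dropping J3→J8 doesn't change J8's earliest start (23); another predecessor still binds.
New critical path: J1→J2→J5→J8 = 3+11+9+2 = 25 ⇒ 25 weeks.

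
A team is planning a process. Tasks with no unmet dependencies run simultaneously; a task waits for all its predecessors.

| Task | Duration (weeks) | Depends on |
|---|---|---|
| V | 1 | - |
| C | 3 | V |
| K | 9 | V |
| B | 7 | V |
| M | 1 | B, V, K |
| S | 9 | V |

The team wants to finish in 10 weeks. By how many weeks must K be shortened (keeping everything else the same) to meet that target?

Current finish: 11 weeks; target: 10.
K is on every critical path, so each week cut from K cuts the finish by one (this holds down to a finish of 10).
Need 11 − 10 = 1 week off K → K becomes 8 weeks, finish becomes 10.

1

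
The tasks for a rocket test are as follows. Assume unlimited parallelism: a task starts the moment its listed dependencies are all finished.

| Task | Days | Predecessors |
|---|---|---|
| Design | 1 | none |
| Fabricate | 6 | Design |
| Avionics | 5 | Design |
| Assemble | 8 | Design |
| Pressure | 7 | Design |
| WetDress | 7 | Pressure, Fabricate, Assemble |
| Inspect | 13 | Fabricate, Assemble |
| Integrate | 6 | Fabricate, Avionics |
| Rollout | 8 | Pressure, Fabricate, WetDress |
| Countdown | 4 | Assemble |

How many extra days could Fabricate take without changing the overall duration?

2

The longest chain is Design→Assemble→WetDress→Rollout = 1+8+7+8 = 24; overall finish 24 days.
Longest path through Fabricate: 22 days (earliest finish 7, latest finish 9).
So Fabricate can slip 9 − 7 = 2 days.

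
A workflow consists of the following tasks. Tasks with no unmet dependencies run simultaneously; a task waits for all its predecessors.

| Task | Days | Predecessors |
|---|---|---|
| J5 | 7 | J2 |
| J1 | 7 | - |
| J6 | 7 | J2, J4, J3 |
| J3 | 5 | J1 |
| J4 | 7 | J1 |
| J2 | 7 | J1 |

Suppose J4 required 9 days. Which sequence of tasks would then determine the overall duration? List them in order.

As given, the longest chain is J1→J4→J6 = 7+7+7 = 21, so the finish is 21 days.
Since J4 is critical, the +2 change carries straight to that chain (now 23 days).
That remains the longest chain; total 23 days.

J1, J4, J6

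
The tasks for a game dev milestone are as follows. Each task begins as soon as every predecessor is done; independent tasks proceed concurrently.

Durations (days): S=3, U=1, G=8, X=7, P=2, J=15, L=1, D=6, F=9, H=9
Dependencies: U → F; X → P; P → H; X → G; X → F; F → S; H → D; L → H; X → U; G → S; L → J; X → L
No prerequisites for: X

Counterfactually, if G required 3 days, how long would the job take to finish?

24

Baseline: X→P→H→D = 7+2+9+6 = 24 → 24 days.
The longest path through G is only 18 days, so G has float 6.
That remains the longest chain; total 24 days.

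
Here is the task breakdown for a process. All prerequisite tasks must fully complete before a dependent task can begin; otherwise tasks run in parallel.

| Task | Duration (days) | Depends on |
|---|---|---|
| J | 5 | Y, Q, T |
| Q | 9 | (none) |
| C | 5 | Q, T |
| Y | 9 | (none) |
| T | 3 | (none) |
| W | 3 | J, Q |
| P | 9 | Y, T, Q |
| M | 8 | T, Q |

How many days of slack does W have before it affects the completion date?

Y→P = 9+9 = 18 sets the makespan at 18 days.
The longest chain containing W totals 17 days.
So W can slip 18 − 17 = 1 day.

1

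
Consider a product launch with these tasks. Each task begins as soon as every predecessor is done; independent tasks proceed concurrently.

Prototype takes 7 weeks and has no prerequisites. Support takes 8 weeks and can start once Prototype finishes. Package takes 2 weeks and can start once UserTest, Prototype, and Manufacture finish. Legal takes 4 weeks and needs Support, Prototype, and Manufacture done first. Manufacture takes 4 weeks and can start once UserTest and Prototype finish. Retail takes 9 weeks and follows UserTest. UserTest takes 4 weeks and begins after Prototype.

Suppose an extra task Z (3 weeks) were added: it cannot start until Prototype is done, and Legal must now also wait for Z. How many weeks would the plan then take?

Originally the plan takes 20 weeks.
With Z inserted, Legal now waits for max(Support, Prototype, Manufacture, Z).
New critical path: Prototype→UserTest→Retail = 7+4+9 = 20 ⇒ 20 weeks.

20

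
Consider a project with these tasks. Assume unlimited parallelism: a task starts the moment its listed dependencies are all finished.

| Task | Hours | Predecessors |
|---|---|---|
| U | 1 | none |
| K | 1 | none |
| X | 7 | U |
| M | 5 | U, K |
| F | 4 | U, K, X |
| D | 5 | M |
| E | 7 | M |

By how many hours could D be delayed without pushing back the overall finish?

2

The longest chain is U→M→E = 1+5+7 = 13; overall finish 13 hours.
D finishes as early as 11 and must finish by 13.
So D can slip 13 − 11 = 2 hours.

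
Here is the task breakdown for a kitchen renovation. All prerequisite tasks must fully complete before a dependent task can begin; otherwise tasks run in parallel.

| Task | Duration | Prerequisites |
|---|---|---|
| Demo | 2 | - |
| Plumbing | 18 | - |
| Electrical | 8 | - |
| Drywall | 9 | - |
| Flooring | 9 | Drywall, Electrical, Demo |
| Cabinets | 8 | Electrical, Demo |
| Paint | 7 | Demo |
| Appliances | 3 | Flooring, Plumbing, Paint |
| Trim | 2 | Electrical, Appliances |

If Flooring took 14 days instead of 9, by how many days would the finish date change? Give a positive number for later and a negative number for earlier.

5

As given, the longest chain is Drywall→Flooring→Appliances→Trim = 9+9+3+2 = 23, so the finish is 23 days.
Flooring is on the critical path; changing it to 14 makes that path 28 days.
That remains the longest chain; total 28 days.
Change in finish: 28 − 23 = +5 days.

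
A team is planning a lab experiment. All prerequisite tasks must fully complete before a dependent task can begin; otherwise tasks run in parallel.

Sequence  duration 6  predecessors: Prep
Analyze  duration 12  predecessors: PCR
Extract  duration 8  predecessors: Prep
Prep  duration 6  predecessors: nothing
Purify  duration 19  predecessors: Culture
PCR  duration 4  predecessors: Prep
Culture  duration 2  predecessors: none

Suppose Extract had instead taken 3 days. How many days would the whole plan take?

Baseline: Prep→PCR→Analyze = 6+4+12 = 22 → 22 days.
The longest path through Extract is only 14 days, so Extract has float 8.
The critical path is still Prep→PCR→Analyze; finish is now 22 days.

22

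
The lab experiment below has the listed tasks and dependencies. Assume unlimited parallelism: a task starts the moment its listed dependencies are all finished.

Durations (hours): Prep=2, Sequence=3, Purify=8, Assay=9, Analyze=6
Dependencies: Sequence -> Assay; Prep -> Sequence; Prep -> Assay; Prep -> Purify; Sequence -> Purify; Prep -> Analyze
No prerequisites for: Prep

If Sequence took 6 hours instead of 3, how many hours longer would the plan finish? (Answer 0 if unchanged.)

Actual critical path: Prep→Sequence→Assay = 2+3+9 = 14 ⇒ 14 hours.
Sequence is on the critical path; changing it to 6 makes that path 17 hours.
No other chain overtakes it, so the finish is 17 hours.
Change in finish: 17 − 14 = +3 hours.

3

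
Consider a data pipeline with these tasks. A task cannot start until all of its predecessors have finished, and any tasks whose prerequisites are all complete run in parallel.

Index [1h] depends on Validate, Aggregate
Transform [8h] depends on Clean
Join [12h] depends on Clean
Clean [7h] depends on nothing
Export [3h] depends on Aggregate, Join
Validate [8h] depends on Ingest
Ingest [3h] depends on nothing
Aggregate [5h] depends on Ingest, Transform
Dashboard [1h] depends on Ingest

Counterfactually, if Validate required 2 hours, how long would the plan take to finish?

Actual critical path: Clean→Transform→Aggregate→Export = 7+8+5+3 = 23 ⇒ 23 hours.
Validate has 11 hours of float (longest path through it is 12).
No other chain overtakes it, so the finish is 23 hours.

23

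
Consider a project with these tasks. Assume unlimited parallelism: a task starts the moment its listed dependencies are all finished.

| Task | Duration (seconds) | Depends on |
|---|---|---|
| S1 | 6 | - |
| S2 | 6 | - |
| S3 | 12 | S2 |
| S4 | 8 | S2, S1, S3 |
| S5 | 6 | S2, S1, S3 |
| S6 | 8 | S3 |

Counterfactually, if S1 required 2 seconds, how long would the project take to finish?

26

The binding path is S2→S3→S4 = 6+12+8 = 26; finish at 26 seconds.
S1 has 12 seconds of float (longest path through it is 14).
That remains the longest chain; total 26 seconds.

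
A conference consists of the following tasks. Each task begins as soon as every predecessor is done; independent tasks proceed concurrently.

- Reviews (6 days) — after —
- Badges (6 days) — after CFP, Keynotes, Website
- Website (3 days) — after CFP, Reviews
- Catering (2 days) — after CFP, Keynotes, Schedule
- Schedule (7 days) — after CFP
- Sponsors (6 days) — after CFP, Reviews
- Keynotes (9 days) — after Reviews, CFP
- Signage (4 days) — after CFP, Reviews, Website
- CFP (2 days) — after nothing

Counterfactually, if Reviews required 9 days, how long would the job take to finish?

Baseline: Reviews→Keynotes→Badges = 6+9+6 = 21 → 21 days.
Since Reviews is critical, the +3 change carries straight to that chain (now 24 days).
No other chain overtakes it, so the finish is 24 days.

24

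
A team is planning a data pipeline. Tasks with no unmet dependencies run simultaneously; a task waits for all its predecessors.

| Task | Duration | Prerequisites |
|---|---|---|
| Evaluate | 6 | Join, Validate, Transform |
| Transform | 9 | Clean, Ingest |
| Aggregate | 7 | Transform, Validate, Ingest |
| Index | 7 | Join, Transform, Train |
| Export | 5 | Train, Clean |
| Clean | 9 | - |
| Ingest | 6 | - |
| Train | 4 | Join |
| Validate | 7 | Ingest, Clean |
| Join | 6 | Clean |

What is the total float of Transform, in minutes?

1

Clean→Join→Train→Index = 9+6+4+7 = 26 sets the makespan at 26 minutes.
The longest chain containing Transform totals 25 minutes.
Slack of Transform = 10 − 9 = 1 minute.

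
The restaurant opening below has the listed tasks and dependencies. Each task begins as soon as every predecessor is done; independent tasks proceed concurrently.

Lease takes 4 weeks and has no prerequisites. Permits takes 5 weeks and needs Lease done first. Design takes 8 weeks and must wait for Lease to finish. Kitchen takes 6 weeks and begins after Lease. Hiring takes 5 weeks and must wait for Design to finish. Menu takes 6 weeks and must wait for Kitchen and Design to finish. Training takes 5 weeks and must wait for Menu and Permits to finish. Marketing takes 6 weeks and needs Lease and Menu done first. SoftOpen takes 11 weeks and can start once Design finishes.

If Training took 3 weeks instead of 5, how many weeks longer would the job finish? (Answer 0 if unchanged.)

0

Actual critical path: Lease→Design→Menu→Marketing = 4+8+6+6 = 24 ⇒ 24 weeks.
Training has 1 week of float (longest path through it is 23).
The critical path is still Lease→Design→Menu→Marketing; finish is now 24 weeks.
Change in finish: 24 − 24 = +0 weeks.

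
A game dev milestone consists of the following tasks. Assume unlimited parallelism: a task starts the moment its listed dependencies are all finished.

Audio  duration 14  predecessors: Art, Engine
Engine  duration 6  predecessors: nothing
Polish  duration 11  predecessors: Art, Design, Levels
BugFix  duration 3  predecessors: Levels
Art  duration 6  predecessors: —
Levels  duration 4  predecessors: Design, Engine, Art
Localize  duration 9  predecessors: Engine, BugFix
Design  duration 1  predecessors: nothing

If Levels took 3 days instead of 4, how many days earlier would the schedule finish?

The binding path is Engine→Levels→BugFix→Localize = 6+4+3+9 = 22; finish at 22 days.
Since Levels is critical, the -1 change carries straight to that chain (now 21 days).
That remains the longest chain; total 21 days.
Change in finish: 21 − 22 = -1 days.

1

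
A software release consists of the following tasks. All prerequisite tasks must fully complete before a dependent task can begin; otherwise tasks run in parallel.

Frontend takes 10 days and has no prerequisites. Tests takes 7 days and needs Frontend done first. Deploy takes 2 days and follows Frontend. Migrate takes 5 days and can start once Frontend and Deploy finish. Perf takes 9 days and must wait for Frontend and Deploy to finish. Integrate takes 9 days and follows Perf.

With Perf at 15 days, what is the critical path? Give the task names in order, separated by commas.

The binding path is Frontend→Deploy→Perf→Integrate = 10+2+9+9 = 30; finish at 30 days.
Since Perf is critical, the +6 change carries straight to that chain (now 36 days).
No other chain overtakes it, so the finish is 36 days.

Frontend, Deploy, Perf, Integrate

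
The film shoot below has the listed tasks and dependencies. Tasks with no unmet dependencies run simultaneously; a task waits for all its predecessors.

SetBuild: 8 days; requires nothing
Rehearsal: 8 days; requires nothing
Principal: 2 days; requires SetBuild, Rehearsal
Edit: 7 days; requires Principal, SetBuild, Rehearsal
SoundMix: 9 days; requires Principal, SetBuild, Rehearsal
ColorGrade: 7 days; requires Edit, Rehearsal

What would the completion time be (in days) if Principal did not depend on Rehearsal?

Original critical path: SetBuild→Principal→Edit→ColorGrade = 8+2+7+7 = 24 ⇒ 24 days.
Dropping Rehearsal→Principal doesn't change Principal's earliest start (8); another predecessor still binds.
After: SetBuild→Principal→Edit→ColorGrade = 8+2+7+7 = 24 → 24 days.

24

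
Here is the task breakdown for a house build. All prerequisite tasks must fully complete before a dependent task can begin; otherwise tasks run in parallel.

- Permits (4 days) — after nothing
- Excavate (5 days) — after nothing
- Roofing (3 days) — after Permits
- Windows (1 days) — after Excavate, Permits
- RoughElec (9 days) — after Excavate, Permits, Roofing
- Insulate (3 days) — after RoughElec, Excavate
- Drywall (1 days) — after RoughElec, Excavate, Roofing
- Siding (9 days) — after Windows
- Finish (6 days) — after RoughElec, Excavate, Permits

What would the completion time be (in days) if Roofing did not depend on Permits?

Before: longest chain Permits→Roofing→RoughElec→Finish = 4+3+9+6 = 22, finish 22.
Without Permits→Roofing, Roofing's earliest start moves from 4 to 0.
After: Excavate→RoughElec→Finish = 5+9+6 = 20 → 20 days.

20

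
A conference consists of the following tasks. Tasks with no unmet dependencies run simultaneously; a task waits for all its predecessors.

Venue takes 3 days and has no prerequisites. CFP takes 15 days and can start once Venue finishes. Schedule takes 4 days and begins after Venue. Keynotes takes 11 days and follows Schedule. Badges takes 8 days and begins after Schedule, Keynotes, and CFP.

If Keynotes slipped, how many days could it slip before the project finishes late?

0

The longest chain is Venue→CFP→Badges = 3+15+8 = 26; overall finish 26 days.
Longest path through Keynotes: 26 days (earliest finish 18, latest finish 18).
Slack of Keynotes = 7 − 7 = 0 days.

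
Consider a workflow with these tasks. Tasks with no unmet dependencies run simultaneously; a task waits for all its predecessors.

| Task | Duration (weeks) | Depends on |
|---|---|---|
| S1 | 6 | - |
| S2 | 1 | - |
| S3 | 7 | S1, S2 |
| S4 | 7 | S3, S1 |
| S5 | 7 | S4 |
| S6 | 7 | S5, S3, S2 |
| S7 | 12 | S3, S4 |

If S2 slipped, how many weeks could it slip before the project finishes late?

S1→S3→S4→S5→S6 = 6+7+7+7+7 = 34 sets the makespan at 34 weeks.
S2 finishes as early as 1 and must finish by 6.
So S2 can slip 6 − 1 = 5 weeks.

5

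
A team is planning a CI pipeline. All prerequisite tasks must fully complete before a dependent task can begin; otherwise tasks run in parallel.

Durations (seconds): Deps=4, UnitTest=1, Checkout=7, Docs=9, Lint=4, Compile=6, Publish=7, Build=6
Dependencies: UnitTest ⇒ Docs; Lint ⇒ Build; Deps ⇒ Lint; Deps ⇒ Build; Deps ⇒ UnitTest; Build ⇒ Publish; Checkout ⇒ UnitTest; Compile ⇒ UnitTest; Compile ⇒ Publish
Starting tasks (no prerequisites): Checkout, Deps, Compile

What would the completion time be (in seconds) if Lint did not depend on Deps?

Before: longest chain Deps→Lint→Build→Publish = 4+4+6+7 = 21, finish 21.
Without Deps→Lint, Lint's earliest start moves from 4 to 0.
The longest chain is now Checkout→UnitTest→Docs = 7+1+9 = 17, so the plan takes 17 seconds.

17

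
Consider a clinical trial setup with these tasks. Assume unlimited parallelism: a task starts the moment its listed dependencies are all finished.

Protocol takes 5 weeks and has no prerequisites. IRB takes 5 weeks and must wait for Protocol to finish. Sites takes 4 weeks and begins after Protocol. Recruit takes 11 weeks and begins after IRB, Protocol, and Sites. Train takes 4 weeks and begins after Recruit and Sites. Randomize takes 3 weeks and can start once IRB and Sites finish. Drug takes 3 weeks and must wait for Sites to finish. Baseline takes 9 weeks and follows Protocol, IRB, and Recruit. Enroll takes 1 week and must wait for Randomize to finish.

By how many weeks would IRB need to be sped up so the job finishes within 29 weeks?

1

Current finish: 30 weeks; target: 29.
IRB is on every critical path, so each week cut from IRB cuts the finish by one (this holds down to a finish of 29).
Need 30 − 29 = 1 week off IRB → IRB becomes 4 weeks, finish becomes 29.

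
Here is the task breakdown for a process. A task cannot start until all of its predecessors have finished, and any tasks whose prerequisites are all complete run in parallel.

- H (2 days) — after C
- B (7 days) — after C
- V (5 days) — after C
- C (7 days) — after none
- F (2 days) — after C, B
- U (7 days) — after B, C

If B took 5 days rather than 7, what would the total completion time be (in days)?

19

Actual critical path: C→B→U = 7+7+7 = 21 ⇒ 21 days.
B is on the critical path; changing it to 5 makes that path 19 days.
That remains the longest chain; total 19 days.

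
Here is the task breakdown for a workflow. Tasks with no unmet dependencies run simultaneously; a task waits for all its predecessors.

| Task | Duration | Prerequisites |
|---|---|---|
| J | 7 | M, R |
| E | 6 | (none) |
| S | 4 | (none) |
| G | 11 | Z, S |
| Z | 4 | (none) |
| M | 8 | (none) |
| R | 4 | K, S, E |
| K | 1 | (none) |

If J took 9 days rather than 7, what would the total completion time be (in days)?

As given, the longest chain is E→R→J = 6+4+7 = 17, so the finish is 17 days.
J is on the critical path; changing it to 9 makes that path 19 days.
That remains the longest chain; total 19 days.

19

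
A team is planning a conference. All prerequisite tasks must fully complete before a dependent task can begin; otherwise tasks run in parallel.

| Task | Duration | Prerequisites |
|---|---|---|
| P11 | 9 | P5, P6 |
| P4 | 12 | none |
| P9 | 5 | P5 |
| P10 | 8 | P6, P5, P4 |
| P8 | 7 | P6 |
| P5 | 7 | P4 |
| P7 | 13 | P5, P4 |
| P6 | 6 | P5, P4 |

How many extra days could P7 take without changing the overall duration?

2

The longest chain is P4→P5→P6→P11 = 12+7+6+9 = 34; overall finish 34 days.
The longest chain containing P7 totals 32 days.
Slack of P7 = 21 − 19 = 2 days.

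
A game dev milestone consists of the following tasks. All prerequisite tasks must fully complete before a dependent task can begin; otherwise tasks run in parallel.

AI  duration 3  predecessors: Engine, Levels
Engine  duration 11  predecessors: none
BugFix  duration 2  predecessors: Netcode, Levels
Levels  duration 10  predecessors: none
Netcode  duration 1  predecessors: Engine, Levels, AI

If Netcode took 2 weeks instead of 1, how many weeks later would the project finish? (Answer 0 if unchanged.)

Actual critical path: Engine→AI→Netcode→BugFix = 11+3+1+2 = 17 ⇒ 17 weeks.
Netcode is on the critical path; changing it to 2 makes that path 18 weeks.
The critical path is still Engine→AI→Netcode→BugFix; finish is now 18 weeks.
Change in finish: 18 − 17 = +1 weeks.

1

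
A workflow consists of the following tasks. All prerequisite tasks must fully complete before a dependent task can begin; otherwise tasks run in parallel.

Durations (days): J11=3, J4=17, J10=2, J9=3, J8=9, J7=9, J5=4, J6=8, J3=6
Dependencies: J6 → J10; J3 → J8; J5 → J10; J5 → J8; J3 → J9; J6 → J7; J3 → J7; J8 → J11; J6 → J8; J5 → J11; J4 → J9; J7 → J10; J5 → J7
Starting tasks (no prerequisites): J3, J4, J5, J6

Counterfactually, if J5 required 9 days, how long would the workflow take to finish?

Actual critical path: J4→J9 = 17+3 = 20 ⇒ 20 days.
The longest path through J5 is only 16 days, so J5 has float 4.
Now J5→J8→J11 = 9+9+3 = 21 is longest, so the finish becomes 21 days.

21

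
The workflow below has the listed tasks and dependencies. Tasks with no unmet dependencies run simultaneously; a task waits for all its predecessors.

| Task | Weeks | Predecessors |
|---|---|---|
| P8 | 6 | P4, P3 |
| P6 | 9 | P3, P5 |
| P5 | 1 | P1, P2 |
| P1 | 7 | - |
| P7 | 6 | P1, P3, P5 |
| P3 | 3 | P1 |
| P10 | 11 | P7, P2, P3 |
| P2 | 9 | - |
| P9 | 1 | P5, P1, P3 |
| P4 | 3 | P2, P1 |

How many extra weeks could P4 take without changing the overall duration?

P1→P3→P7→P10 = 7+3+6+11 = 27 sets the makespan at 27 weeks.
The longest chain containing P4 totals 18 weeks.
So P4 can slip 21 − 12 = 9 weeks.

9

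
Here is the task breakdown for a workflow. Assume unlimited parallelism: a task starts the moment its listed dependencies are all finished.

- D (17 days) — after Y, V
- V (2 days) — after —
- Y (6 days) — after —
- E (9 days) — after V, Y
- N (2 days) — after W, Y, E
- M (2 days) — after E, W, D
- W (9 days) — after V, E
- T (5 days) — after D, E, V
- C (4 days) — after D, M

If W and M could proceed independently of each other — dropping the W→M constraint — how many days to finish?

29

Original critical path: Y→E→W→M→C = 6+9+9+2+4 = 30 ⇒ 30 days.
Without W→M, M's earliest start moves from 24 to 23.
The longest chain is now Y→D→M→C = 6+17+2+4 = 29, so the schedule takes 29 days.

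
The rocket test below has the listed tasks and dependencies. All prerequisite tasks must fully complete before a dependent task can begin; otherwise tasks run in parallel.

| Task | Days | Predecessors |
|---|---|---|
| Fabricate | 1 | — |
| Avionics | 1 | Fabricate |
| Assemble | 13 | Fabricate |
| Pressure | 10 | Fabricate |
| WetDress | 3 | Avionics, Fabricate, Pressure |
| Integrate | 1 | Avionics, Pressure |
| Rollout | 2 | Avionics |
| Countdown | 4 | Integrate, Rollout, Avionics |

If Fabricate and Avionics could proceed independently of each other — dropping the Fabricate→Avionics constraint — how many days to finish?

Before: longest chain Fabricate→Pressure→Integrate→Countdown = 1+10+1+4 = 16, finish 16.
Without Fabricate→Avionics, Avionics's earliest start moves from 1 to 0.
After: Fabricate→Pressure→Integrate→Countdown = 1+10+1+4 = 16 → 16 days.

16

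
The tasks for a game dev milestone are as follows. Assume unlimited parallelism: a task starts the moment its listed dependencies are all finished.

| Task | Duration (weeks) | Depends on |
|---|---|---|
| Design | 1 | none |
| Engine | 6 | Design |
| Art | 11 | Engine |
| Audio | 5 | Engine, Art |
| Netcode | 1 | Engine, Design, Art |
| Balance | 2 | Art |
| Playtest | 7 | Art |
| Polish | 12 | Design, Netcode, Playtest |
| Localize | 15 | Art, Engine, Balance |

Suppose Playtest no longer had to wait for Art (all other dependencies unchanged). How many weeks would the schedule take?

Original critical path: Design→Engine→Art→Playtest→Polish = 1+6+11+7+12 = 37 ⇒ 37 weeks.
Without Art→Playtest, Playtest's earliest start moves from 18 to 0.
The longest chain is now Design→Engine→Art→Balance→Localize = 1+6+11+2+15 = 35, so the schedule takes 35 weeks.

35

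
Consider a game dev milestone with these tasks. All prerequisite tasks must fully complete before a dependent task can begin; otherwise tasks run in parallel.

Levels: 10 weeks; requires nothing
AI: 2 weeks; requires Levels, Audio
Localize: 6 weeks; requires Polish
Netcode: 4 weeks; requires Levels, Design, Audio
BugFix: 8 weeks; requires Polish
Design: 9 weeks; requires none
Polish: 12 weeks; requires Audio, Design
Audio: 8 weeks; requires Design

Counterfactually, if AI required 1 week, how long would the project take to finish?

37

Actual critical path: Design→Audio→Polish→BugFix = 9+8+12+8 = 37 ⇒ 37 weeks.
AI has 18 weeks of float (longest path through it is 19).
That remains the longest chain; total 37 weeks.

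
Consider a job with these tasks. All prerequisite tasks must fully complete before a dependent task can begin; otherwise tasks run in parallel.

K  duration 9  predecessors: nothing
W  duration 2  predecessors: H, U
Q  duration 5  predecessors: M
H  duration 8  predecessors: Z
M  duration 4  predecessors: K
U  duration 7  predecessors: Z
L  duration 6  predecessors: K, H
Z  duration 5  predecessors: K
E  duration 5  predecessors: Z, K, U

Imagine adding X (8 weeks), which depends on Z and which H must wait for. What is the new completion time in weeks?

36

Originally the plan takes 28 weeks.
With X inserted, H now waits for max(Z, X).
New critical path: K→Z→X→H→L = 9+5+8+8+6 = 36 ⇒ 36 weeks.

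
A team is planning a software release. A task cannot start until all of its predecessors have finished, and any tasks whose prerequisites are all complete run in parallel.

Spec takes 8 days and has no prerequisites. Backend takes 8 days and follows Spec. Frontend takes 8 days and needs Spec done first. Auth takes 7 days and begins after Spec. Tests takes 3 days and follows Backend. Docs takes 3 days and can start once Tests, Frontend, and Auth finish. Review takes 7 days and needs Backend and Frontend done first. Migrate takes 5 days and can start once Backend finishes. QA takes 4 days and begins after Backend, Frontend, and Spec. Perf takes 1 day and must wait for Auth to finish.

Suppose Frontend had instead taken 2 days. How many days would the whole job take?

23

The binding path is Spec→Frontend→Review = 8+8+7 = 23; finish at 23 days.
Frontend is on the critical path; changing it to 2 makes that path 17 days.
Now Spec→Backend→Review = 8+8+7 = 23 is longest, so the finish becomes 23 days.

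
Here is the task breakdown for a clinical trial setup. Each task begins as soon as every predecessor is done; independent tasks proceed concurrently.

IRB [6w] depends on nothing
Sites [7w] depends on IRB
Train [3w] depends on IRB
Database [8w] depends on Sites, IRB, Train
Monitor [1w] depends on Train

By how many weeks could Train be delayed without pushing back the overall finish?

4

IRB→Sites→Database = 6+7+8 = 21 sets the makespan at 21 weeks.
Longest path through Train: 17 weeks (earliest finish 9, latest finish 13).
So Train can slip 13 − 9 = 4 weeks.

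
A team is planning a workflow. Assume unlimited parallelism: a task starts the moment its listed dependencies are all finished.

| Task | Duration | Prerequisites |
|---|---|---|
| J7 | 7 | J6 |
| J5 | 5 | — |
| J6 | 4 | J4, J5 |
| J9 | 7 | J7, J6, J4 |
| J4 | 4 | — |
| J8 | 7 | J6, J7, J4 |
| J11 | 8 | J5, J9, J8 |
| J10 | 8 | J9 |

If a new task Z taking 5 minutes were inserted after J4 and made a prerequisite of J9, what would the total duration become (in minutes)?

31

Originally the plan takes 31 minutes.
With Z inserted, J9 now waits for max(J7, J6, J4, Z).
New critical path: J5→J6→J7→J8→J11 = 5+4+7+7+8 = 31 ⇒ 31 minutes.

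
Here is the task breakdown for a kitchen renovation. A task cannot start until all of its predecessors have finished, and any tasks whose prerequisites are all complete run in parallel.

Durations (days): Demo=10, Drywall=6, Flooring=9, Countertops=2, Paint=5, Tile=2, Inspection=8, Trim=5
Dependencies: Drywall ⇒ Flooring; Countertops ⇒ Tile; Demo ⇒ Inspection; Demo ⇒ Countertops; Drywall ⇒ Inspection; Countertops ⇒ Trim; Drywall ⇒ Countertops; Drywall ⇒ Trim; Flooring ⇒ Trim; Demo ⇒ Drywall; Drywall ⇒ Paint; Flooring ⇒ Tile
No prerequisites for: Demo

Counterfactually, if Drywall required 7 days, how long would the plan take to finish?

Critical path before the change: Demo→Drywall→Flooring→Trim = 10+6+9+5 = 30 giving 30 days.
Since Drywall is critical, the +1 change carries straight to that chain (now 31 days).
No other chain overtakes it, so the finish is 31 days.

31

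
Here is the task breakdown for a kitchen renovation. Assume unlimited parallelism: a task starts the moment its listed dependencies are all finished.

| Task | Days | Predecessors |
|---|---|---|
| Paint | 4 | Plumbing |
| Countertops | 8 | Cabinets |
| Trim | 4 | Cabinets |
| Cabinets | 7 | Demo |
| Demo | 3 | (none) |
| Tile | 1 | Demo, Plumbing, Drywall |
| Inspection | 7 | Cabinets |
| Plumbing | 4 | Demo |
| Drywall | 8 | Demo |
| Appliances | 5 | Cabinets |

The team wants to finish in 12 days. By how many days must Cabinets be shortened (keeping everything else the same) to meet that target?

6

Current finish: 18 days; target: 12.
Cabinets is on every critical path, so each day cut from Cabinets cuts the finish by one (this holds down to a finish of 12).
Need 18 − 12 = 6 days off Cabinets → Cabinets becomes 1 day, finish becomes 12.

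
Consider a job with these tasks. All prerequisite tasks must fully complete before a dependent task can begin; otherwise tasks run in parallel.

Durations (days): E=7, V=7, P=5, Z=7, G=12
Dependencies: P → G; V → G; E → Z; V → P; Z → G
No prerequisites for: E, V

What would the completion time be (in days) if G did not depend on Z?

24

Before: longest chain E→Z→G = 7+7+12 = 26, finish 26.
Without Z→G, G's earliest start moves from 14 to 12.
New critical path: V→P→G = 7+5+12 = 24 ⇒ 24 days.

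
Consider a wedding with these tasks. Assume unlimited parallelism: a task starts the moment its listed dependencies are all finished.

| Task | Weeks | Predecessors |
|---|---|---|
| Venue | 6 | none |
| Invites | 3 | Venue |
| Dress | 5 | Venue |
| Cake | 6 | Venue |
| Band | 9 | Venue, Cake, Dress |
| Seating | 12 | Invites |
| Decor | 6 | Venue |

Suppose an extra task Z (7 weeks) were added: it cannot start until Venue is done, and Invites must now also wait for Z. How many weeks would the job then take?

Originally the job takes 21 weeks.
With Z inserted, Invites now waits for max(Venue, Z).
New critical path: Venue→Z→Invites→Seating = 6+7+3+12 = 28 ⇒ 28 weeks.

28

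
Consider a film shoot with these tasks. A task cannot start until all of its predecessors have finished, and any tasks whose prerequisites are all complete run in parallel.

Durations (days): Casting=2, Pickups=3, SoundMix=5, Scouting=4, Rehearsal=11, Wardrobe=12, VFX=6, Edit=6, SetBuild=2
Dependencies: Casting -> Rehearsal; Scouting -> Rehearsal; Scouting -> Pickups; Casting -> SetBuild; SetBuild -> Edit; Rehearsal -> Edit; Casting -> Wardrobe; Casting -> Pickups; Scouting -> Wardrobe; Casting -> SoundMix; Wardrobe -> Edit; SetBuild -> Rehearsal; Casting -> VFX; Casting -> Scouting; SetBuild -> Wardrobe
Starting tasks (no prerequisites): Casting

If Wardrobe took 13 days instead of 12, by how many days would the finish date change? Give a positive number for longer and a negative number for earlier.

1

Actual critical path: Casting→Scouting→Wardrobe→Edit = 2+4+12+6 = 24 ⇒ 24 days.
Wardrobe is on the critical path; changing it to 13 makes that path 25 days.
No other chain overtakes it, so the finish is 25 days.
Change in finish: 25 − 24 = +1 days.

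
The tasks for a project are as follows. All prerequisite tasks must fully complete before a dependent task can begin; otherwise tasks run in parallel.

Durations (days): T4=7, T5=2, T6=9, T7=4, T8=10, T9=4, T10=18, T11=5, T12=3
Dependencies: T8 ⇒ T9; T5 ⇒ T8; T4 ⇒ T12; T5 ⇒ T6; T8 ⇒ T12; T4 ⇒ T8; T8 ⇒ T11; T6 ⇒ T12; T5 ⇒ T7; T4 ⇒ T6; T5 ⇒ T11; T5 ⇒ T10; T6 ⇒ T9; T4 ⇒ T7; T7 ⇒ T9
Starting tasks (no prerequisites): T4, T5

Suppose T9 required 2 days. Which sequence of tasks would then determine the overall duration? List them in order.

T4, T8, T11

As given, the longest chain is T4→T8→T11 = 7+10+5 = 22, so the finish is 22 days.
T9 is off the critical path — its longest chain is 21 days, giving 1 of slack.
That remains the longest chain; total 22 days.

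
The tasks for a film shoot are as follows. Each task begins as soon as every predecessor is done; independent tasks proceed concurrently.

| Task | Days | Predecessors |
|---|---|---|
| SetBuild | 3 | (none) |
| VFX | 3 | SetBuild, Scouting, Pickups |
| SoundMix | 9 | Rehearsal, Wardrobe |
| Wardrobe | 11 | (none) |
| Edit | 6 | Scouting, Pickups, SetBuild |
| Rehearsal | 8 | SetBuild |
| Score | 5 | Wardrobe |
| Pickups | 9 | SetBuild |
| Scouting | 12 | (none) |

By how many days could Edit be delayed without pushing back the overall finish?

2

Critical path: SetBuild→Rehearsal→SoundMix = 3+8+9 = 20, so the finish is 20 days.
The longest chain containing Edit totals 18 days.
Slack of Edit = 14 − 12 = 2 days.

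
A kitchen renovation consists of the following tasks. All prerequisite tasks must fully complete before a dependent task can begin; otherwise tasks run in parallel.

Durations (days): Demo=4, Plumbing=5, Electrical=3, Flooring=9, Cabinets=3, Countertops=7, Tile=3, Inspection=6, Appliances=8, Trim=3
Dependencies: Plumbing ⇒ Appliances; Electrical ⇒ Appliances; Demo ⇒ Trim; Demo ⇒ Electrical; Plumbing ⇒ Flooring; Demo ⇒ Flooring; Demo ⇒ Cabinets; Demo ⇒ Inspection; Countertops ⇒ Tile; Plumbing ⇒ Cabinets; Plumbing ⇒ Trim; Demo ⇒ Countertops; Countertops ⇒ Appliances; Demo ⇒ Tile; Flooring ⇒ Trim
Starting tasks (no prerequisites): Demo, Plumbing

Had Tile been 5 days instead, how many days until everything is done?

19

Critical path before the change: Demo→Countertops→Appliances = 4+7+8 = 19 giving 19 days.
The longest path through Tile is only 14 days, so Tile has float 5.
The critical path is still Demo→Countertops→Appliances; finish is now 19 days.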